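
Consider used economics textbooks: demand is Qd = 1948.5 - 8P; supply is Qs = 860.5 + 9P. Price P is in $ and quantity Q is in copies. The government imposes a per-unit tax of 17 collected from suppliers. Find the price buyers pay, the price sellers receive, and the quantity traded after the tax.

The tax drives a wedge P_b - P_s = 17. Substituting P_s = P_b - 17 into supply: Qs = 707.5 + 9P_b.
Market clearing requires 1948.5 - 8P_b = 707.5 + 9P_b; hence 1241 = 17P_b and P_b = 73.
So P_s = 56 and the quantity traded is Q = 1948.5 - 8(73) = 1364.5.

P_b = 73, P_s = 56, Q = 1364.5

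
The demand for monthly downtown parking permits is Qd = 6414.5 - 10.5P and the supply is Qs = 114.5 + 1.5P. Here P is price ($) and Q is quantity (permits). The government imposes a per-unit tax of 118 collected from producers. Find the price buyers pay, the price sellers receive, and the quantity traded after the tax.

The tax drives a wedge P_b - P_s = 118. Substituting P_s = P_b - 118 into supply: Qs = -62.5 + 1.5P_b.
Equate demand and the shifted supply: 6414.5 - 10.5P_b = -62.5 + 1.5P_b, giving 12P_b = 6477, so P_b = 539.75.
So P_s = 421.75 and the quantity traded is Q = 6414.5 - 10.5(539.75) = 747.125.

P_b = 539.75, P_s = 421.75, Q = 747.125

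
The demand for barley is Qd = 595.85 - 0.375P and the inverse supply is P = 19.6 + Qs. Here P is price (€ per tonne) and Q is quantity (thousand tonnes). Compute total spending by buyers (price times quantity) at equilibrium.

Total spending by buyers = 191572.8

In direct form, Qs = -19.6 + P.
The market clears where 595.85 - 0.375P = -19.6 + P. Rearranging, 1.375P = 615.45, hence P* = 447.6.
Then Q* = 595.85 - 0.375(447.6) = 428.
Total spending by buyers = P* × Q* = 447.6 × 428 = 191572.8.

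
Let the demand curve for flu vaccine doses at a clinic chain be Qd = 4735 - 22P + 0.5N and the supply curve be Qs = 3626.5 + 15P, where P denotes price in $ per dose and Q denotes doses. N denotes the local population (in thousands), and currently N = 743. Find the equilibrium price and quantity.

With N = 743, demand is Qd = 5106.5 - 22P.
The market clears where 5106.5 - 22P = 3626.5 + 15P. Rearranging, 37P = 1480, hence P* = 40.
Plugging P* into demand: Q* = 5106.5 - 22(40) = 4226.5.

P* = 40, Q* = 4226.5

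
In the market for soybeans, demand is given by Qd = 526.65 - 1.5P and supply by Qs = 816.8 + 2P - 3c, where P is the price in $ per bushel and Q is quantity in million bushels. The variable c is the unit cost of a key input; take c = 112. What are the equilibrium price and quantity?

With c = 112, supply is Qs = 480.8 + 2P.
At equilibrium Qd = Qs, so 526.65 - 1.5P = 480.8 + 2P; collecting terms, 45.85 = 3.5P and P* = 13.1.
From the demand curve, Q* = 526.65 - 1.5(13.1) = 507.

P* = 13.1, Q* = 507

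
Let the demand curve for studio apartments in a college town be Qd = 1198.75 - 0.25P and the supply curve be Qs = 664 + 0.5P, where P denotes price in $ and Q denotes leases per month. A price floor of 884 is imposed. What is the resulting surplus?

Evaluating both curves at the floor price 884 gives Qd = 977.75, Qs = 1106.
Surplus = Qs - Qd = 1106 - 977.75 = 128.25.

Surplus = 128.25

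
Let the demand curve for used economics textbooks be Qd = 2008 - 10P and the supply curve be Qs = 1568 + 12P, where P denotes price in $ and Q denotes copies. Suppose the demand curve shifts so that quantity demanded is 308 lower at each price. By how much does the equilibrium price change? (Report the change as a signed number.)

The market clears where 2008 - 10P = 1568 + 12P. Rearranging, 22P = 440, hence P* = 20.
Plugging P* into demand: Q* = 2008 - 10(20) = 1808.
After the shift, demand is Qd = 1700 - 10P.
New equilibrium: 132 = 22P, so P = 6 and Q = 1640.
ΔP = 6 - 20 = -14.

ΔP = -14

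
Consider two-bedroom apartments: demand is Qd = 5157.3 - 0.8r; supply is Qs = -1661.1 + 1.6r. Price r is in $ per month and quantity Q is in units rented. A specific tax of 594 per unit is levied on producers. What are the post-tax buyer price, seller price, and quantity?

With a tax of 594 on producers, they supply based on the net price r_s = r_b - 594, so Qs = -2611.5 + 1.6r_b.
Set Qd = Qs: 5157.3 - 0.8r_b = -2611.5 + 1.6r_b, so 7768.8 = 2.4r_b and r_b = 3237.
So r_s = 2643 and the quantity traded is Q = 5157.3 - 0.8(3237) = 2567.7.

r_b = 3237, r_s = 2643, Q = 2567.7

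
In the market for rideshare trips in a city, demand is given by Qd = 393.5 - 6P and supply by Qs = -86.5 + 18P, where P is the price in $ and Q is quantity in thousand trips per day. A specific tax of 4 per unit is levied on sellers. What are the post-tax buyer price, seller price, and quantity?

Sellers keep P_s = P_b - 4 per unit, so supply in terms of the buyer price is Qs = -158.5 + 18P_b.
Equate demand and the shifted supply: 393.5 - 6P_b = -158.5 + 18P_b, giving 24P_b = 552, so P_b = 23.
Then P_s = 23 - 4 = 19 and Q = 393.5 - 6(23) = 255.5.

P_b = 23, P_s = 19, Q = 255.5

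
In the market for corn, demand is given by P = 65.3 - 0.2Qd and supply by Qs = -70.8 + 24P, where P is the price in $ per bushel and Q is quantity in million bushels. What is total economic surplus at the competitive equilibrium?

Solving each curve for Q: Qd = 326.5 - 5P.
Set Qd = Qs: 326.5 - 5P = -70.8 + 24P, so 397.3 = 29P and P* = 13.7.
From the demand curve, Q* = 326.5 - 5(13.7) = 258.
Demand choke price = 65.3; supply choke price = 2.95. CS = ½(65.3 - 13.7)(258) = 6656.4; PS = ½(13.7 - 2.95)(258) = 1386.75. Total surplus = 8043.15.

Total surplus = 8043.15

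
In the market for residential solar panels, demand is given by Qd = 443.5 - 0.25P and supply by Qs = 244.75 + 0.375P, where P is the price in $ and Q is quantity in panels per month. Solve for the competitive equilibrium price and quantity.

Set Qd = Qs: 443.5 - 0.25P = 244.75 + 0.375P, so 198.75 = 0.625P and P* = 318.
Substitute back: Q* = 443.5 - 0.25(318) = 364.

P* = 318, Q* = 364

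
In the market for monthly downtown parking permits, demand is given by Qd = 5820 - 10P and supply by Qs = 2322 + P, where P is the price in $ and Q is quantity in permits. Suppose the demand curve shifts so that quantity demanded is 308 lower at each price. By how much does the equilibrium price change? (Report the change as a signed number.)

ΔP = -28

Equating demand and supply, 5820 - 10P = 2322 + P gives 11P = 3498, so P* = 318.
Then Q* = 5820 - 10(318) = 2640.
After the shift, demand is Qd = 5512 - 10P.
The new intersection has 3190 = 11P, i.e. P = 290, Q = 2612.
ΔP = 290 - 318 = -28.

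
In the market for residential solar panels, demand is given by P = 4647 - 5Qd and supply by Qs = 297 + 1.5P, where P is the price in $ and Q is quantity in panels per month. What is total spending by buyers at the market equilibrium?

Total spending by buyers = 318060

Solving each curve for Q: Qd = 929.4 - 0.2P.
The market clears where 929.4 - 0.2P = 297 + 1.5P. Rearranging, 1.7P = 632.4, hence P* = 372.
From the demand curve, Q* = 929.4 - 0.2(372) = 855.
Total spending by buyers = P* × Q* = 372 × 855 = 318060.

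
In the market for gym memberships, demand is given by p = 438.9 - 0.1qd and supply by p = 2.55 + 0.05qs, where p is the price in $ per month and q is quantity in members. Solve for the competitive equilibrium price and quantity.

Inverting to quantity form: qd = 4389 - 10p and qs = -51 + 20p.
At equilibrium qd = qs, so 4389 - 10p = -51 + 20p; collecting terms, 4440 = 30p and p* = 148.
Then q* = 4389 - 10(148) = 2909.

p* = 148, q* = 2909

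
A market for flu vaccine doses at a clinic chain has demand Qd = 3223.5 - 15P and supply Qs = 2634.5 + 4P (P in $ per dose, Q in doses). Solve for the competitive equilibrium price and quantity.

Equating demand and supply, 3223.5 - 15P = 2634.5 + 4P gives 19P = 589, so P* = 31.
Substitute back: Q* = 3223.5 - 15(31) = 2758.5.

P* = 31, Q* = 2758.5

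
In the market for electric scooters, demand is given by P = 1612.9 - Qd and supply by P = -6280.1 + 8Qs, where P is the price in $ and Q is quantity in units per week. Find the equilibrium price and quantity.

P* = 735.9, Q* = 877

Rewriting in direct form: Qd = 1612.9 - P and Qs = 785.0125 + 0.125P.
At equilibrium Qd = Qs, so 1612.9 - P = 785.0125 + 0.125P; collecting terms, 827.8875 = 1.125P and P* = 735.9.
From the demand curve, Q* = 1612.9 - 735.9 = 877.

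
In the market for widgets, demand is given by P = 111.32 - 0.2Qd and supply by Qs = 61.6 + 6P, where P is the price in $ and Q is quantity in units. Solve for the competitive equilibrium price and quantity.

P* = 45, Q* = 331.6

Inverting to quantity form: Qd = 556.6 - 5P.
The market clears where 556.6 - 5P = 61.6 + 6P. Rearranging, 11P = 495, hence P* = 45.
Plugging P* into demand: Q* = 556.6 - 5(45) = 331.6.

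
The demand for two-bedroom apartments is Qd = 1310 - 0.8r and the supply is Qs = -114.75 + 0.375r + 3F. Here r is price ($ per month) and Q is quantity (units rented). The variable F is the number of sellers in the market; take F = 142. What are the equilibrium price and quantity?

r* = 850, Q* = 630

With F = 142, supply is Qs = 311.25 + 0.375r.
At equilibrium Qd = Qs, so 1310 - 0.8r = 311.25 + 0.375r; collecting terms, 998.75 = 1.175r and r* = 850.
Substitute back: Q* = 1310 - 0.8(850) = 630.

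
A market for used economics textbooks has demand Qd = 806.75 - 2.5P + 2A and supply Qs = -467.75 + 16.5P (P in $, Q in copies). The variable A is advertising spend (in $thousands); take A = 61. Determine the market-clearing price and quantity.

With A = 61, demand is Qd = 928.75 - 2.5P.
Set Qd = Qs: 928.75 - 2.5P = -467.75 + 16.5P, so 1396.5 = 19P and P* = 73.5.
Plugging P* into demand: Q* = 928.75 - 2.5(73.5) = 745.

P* = 73.5, Q* = 745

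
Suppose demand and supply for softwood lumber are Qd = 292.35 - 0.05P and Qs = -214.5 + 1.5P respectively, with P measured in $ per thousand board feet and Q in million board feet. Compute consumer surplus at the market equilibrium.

Consumer surplus = 761760

The market clears where 292.35 - 0.05P = -214.5 + 1.5P. Rearranging, 1.55P = 506.85, hence P* = 327.
Then Q* = 292.35 - 0.05(327) = 276.
Demand choke price (Qd = 0): P = 292.35/0.05 = 5847. Consumer surplus = ½ × (5847 - 327) × 276 = 761760.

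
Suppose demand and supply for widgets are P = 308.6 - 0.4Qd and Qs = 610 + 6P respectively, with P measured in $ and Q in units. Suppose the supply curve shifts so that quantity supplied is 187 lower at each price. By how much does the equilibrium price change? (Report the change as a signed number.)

In direct form, Qd = 771.5 - 2.5P.
At equilibrium Qd = Qs, so 771.5 - 2.5P = 610 + 6P; collecting terms, 161.5 = 8.5P and P* = 19.
Substitute back: Q* = 771.5 - 2.5(19) = 724.
After the shift, supply is Qs = 423 + 6P.
The new intersection has 348.5 = 8.5P, i.e. P = 41, Q = 669.
ΔP = 41 - 19 = 22.

ΔP = 22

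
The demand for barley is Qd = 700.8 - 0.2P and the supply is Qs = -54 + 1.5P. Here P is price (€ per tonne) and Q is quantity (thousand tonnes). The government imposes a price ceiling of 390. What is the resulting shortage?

Shortage = 91.8

Evaluating both curves at the ceiling price 390 gives Qd = 622.8, Qs = 531.
Shortage = Qd - Qs = 622.8 - 531 = 91.8.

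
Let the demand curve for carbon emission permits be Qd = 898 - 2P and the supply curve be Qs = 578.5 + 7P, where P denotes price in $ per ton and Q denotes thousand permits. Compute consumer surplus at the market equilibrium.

Consumer surplus = 170982.25

Equating demand and supply, 898 - 2P = 578.5 + 7P gives 9P = 319.5, so P* = 35.5.
Then Q* = 898 - 2(35.5) = 827.
Demand choke price (Qd = 0): P = 898/2 = 449. Consumer surplus = ½ × (449 - 35.5) × 827 = 170982.25.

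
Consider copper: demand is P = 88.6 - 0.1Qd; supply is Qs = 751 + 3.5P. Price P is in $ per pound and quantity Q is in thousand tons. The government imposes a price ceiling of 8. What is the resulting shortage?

Shortage = 27

Solving each curve for Q: Qd = 886 - 10P.
With P fixed at 8, quantity demanded is 806 and quantity supplied is 779.
Shortage = Qd - Qs = 806 - 779 = 27.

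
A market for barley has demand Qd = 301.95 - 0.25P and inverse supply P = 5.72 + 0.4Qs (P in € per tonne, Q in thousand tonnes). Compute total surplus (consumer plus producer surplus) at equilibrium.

Inverting to quantity form: Qs = -14.3 + 2.5P.
Set Qd = Qs: 301.95 - 0.25P = -14.3 + 2.5P, so 316.25 = 2.75P and P* = 115.
Substitute back: Q* = 301.95 - 0.25(115) = 273.2.
Demand choke price = 1207.8; supply choke price = 5.72. CS = ½(1207.8 - 115)(273.2) = 149276.48; PS = ½(115 - 5.72)(273.2) = 14927.648. Total surplus = 164204.128.

Total surplus = 164204.128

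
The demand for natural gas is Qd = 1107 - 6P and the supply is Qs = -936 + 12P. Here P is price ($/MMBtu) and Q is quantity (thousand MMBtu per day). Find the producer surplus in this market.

The market clears where 1107 - 6P = -936 + 12P. Rearranging, 18P = 2043, hence P* = 113.5.
Plugging P* into demand: Q* = 1107 - 6(113.5) = 426.
Supply choke price (Qs = 0): P = 78. Producer surplus = ½ × (113.5 - 78) × 426 = 7561.5.

Producer surplus = 7561.5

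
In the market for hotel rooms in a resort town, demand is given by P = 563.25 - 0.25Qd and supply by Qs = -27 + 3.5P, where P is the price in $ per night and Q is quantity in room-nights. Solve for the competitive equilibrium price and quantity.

P* = 304, Q* = 1037

Solving each curve for Q: Qd = 2253 - 4P.
Equating demand and supply, 2253 - 4P = -27 + 3.5P gives 7.5P = 2280, so P* = 304.
Substitute back: Q* = 2253 - 4(304) = 1037.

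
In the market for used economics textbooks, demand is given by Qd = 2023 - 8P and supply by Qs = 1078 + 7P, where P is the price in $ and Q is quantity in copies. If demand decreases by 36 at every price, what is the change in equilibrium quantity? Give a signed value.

Equating demand and supply, 2023 - 8P = 1078 + 7P gives 15P = 945, so P* = 63.
Then Q* = 2023 - 8(63) = 1519.
After the shift, demand is Qd = 1987 - 8P.
Re-solving, 15P = 909 gives P = 60.6 and Q = 1502.2.
ΔQ = 1502.2 - 1519 = -16.8.

ΔQ = -16.8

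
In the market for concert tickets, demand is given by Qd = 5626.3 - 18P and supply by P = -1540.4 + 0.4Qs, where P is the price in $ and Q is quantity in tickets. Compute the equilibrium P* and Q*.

Inverting to quantity form: Qs = 3851 + 2.5P.
Set Qd = Qs: 5626.3 - 18P = 3851 + 2.5P, so 1775.3 = 20.5P and P* = 86.6.
Plugging P* into demand: Q* = 5626.3 - 18(86.6) = 4067.5.

P* = 86.6, Q* = 4067.5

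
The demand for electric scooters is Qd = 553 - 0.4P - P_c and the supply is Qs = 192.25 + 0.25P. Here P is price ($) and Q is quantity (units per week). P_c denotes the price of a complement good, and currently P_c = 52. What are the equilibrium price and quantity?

With P_c = 52, demand is Qd = 501 - 0.4P.
Equating demand and supply, 501 - 0.4P = 192.25 + 0.25P gives 0.65P = 308.75, so P* = 475.
Then Q* = 501 - 0.4(475) = 311.

P* = 475, Q* = 311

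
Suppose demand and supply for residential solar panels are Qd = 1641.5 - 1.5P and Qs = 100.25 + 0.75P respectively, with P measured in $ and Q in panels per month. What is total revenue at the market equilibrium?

The market clears where 1641.5 - 1.5P = 100.25 + 0.75P. Rearranging, 2.25P = 1541.25, hence P* = 685.
Substitute back: Q* = 1641.5 - 1.5(685) = 614.
Total revenue = P* × Q* = 685 × 614 = 420590.

Total revenue = 420590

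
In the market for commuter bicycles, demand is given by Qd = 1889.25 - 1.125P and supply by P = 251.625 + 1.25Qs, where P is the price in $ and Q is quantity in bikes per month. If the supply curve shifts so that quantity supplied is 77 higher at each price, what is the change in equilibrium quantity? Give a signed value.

In direct form, Qs = -201.3 + 0.8P.
At equilibrium Qd = Qs, so 1889.25 - 1.125P = -201.3 + 0.8P; collecting terms, 2090.55 = 1.925P and P* = 1086.
From the demand curve, Q* = 1889.25 - 1.125(1086) = 667.5.
After the shift, supply is Qs = -124.3 + 0.8P.
Re-solving, 1.925P = 2013.55 gives P = 1046 and Q = 712.5.
ΔQ = 712.5 - 667.5 = 45.

ΔQ = 45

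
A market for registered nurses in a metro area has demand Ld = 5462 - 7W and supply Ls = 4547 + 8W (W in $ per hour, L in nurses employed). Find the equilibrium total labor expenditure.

The market clears where 5462 - 7W = 4547 + 8W. Rearranging, 15W = 915, hence W* = 61.
Then L* = 5462 - 7(61) = 5035.
Total labor expenditure = W* × L* = 61 × 5035 = 307135.

Total labor expenditure = 307135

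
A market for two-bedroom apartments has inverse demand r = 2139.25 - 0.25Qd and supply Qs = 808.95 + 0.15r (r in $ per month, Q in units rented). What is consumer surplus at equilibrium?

In direct form, Qd = 8557 - 4r.
Set Qd = Qs: 8557 - 4r = 808.95 + 0.15r, so 7748.05 = 4.15r and r* = 1867.
Then Q* = 8557 - 4(1867) = 1089.
Demand choke price (Qd = 0): r = 8557/4 = 2139.25. Consumer surplus = ½ × (2139.25 - 1867) × 1089 = 148240.125.

Consumer surplus = 148240.125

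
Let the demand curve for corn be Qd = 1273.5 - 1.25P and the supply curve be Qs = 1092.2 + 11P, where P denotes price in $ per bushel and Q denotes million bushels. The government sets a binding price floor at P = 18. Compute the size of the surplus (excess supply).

Surplus = 39.2

Evaluating both curves at the floor price 18 gives Qd = 1251, Qs = 1290.2.
Surplus = Qs - Qd = 1290.2 - 1251 = 39.2.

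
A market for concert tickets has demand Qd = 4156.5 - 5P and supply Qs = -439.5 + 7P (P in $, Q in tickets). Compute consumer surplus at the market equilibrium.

Set Qd = Qs: 4156.5 - 5P = -439.5 + 7P, so 4596 = 12P and P* = 383.
Substitute back: Q* = 4156.5 - 5(383) = 2241.5.
Demand choke price (Qd = 0): P = 4156.5/5 = 831.3. Consumer surplus = ½ × (831.3 - 383) × 2241.5 = 502432.225.

Consumer surplus = 502432.225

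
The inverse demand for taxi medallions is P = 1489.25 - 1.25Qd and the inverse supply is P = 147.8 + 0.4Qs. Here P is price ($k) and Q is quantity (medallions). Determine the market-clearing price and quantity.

P* = 473, Q* = 813

Solving each curve for Q: Qd = 1191.4 - 0.8P and Qs = -369.5 + 2.5P.
Equating demand and supply, 1191.4 - 0.8P = -369.5 + 2.5P gives 3.3P = 1560.9, so P* = 473.
Plugging P* into demand: Q* = 1191.4 - 0.8(473) = 813.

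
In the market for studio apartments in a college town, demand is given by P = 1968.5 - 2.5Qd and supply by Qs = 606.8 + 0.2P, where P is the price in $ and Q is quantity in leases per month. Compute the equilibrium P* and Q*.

P* = 301, Q* = 667

Solving each curve for Q: Qd = 787.4 - 0.4P.
At equilibrium Qd = Qs, so 787.4 - 0.4P = 606.8 + 0.2P; collecting terms, 180.6 = 0.6P and P* = 301.
Substitute back: Q* = 787.4 - 0.4(301) = 667.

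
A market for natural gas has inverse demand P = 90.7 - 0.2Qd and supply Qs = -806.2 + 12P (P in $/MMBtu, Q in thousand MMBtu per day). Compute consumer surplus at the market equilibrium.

Consumer surplus = 688.9

Solving each curve for Q: Qd = 453.5 - 5P.
Set Qd = Qs: 453.5 - 5P = -806.2 + 12P, so 1259.7 = 17P and P* = 74.1.
Then Q* = 453.5 - 5(74.1) = 83.
Demand choke price (Qd = 0): P = 453.5/5 = 90.7. Consumer surplus = ½ × (90.7 - 74.1) × 83 = 688.9.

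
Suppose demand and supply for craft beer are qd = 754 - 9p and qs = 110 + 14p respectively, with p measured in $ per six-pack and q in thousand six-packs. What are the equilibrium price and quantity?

Equating demand and supply, 754 - 9p = 110 + 14p gives 23p = 644, so p* = 28.
Substitute back: q* = 754 - 9(28) = 502.

p* = 28, q* = 502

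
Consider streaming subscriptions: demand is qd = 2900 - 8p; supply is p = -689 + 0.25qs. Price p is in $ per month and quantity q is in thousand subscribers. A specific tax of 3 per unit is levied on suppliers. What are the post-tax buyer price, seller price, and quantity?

Rewriting in direct form: qs = 2756 + 4p.
Suppliers keep p_s = p_b - 3 per unit, so supply in terms of the buyer price is qs = 2744 + 4p_b.
Equate demand and the shifted supply: 2900 - 8p_b = 2744 + 4p_b, giving 12p_b = 156, so p_b = 13.
So p_s = 10 and the quantity traded is q = 2900 - 8(13) = 2796.

p_b = 13, p_s = 10, q = 2796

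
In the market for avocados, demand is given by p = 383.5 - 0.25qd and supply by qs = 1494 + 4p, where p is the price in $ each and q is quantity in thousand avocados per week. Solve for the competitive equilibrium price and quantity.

Inverting to quantity form: qd = 1534 - 4p.
At equilibrium qd = qs, so 1534 - 4p = 1494 + 4p; collecting terms, 40 = 8p and p* = 5.
Substitute back: q* = 1534 - 4(5) = 1514.

p* = 5, q* = 1514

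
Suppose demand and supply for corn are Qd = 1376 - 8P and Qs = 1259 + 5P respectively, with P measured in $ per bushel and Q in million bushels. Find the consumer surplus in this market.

At equilibrium Qd = Qs, so 1376 - 8P = 1259 + 5P; collecting terms, 117 = 13P and P* = 9.
Plugging P* into demand: Q* = 1376 - 8(9) = 1304.
Demand choke price (Qd = 0): P = 1376/8 = 172. Consumer surplus = ½ × (172 - 9) × 1304 = 106276.

Consumer surplus = 106276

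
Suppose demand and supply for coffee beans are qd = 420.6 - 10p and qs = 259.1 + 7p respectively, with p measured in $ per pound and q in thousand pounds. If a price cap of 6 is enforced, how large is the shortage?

At p = 6: qd = 360.6 and qs = 301.1.
Shortage = qd - qs = 360.6 - 301.1 = 59.5.

Shortage = 59.5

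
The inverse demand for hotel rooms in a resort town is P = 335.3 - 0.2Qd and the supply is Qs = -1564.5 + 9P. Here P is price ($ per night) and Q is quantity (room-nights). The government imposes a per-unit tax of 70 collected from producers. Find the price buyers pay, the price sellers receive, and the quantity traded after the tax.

Solving each curve for Q: Qd = 1676.5 - 5P.
With a tax of 70 on producers, they supply based on the net price P_s = P_b - 70, so Qs = -2194.5 + 9P_b.
Equate demand and the shifted supply: 1676.5 - 5P_b = -2194.5 + 9P_b, giving 14P_b = 3871, so P_b = 276.5.
Then P_s = 276.5 - 70 = 206.5 and Q = 1676.5 - 5(276.5) = 294.

P_b = 276.5, P_s = 206.5, Q = 294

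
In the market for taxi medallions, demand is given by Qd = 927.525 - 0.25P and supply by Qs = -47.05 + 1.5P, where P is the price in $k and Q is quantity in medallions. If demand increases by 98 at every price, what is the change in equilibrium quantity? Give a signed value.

At equilibrium Qd = Qs, so 927.525 - 0.25P = -47.05 + 1.5P; collecting terms, 974.575 = 1.75P and P* = 556.9.
From the demand curve, Q* = 927.525 - 0.25(556.9) = 788.3.
After the shift, demand is Qd = 1025.525 - 0.25P.
Re-solving, 1.75P = 1072.575 gives P = 612.9 and Q = 872.3.
ΔQ = 872.3 - 788.3 = 84.

ΔQ = 84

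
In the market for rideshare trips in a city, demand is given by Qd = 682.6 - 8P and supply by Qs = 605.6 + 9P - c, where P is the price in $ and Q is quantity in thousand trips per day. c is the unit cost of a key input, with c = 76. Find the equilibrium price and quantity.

P* = 9, Q* = 610.6

With c = 76, supply is Qs = 529.6 + 9P.
At equilibrium Qd = Qs, so 682.6 - 8P = 529.6 + 9P; collecting terms, 153 = 17P and P* = 9.
Then Q* = 682.6 - 8(9) = 610.6.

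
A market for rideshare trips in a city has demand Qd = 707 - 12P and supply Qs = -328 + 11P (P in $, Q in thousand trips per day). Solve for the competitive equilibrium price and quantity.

Set Qd = Qs: 707 - 12P = -328 + 11P, so 1035 = 23P and P* = 45.
From the demand curve, Q* = 707 - 12(45) = 167.

P* = 45, Q* = 167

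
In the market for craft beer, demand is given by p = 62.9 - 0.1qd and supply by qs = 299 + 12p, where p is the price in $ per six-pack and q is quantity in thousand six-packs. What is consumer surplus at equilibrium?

Solving each curve for q: qd = 629 - 10p.
Set qd = qs: 629 - 10p = 299 + 12p, so 330 = 22p and p* = 15.
Substitute back: q* = 629 - 10(15) = 479.
Demand choke price (qd = 0): p = 629/10 = 62.9. Consumer surplus = ½ × (62.9 - 15) × 479 = 11472.05.

Consumer surplus = 11472.05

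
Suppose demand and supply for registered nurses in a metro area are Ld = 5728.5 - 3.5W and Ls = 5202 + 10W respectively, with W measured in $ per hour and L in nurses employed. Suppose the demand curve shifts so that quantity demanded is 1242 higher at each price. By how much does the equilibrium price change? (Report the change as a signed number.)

ΔW = 92

The market clears where 5728.5 - 3.5W = 5202 + 10W. Rearranging, 13.5W = 526.5, hence W* = 39.
Substitute back: L* = 5728.5 - 3.5(39) = 5592.
After the shift, demand is Ld = 6970.5 - 3.5W.
Re-solving, 13.5W = 1768.5 gives W = 131 and L = 6512.
ΔW = 131 - 39 = 92.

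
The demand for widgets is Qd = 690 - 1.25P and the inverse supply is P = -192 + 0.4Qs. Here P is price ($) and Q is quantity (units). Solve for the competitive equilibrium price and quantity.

Inverting to quantity form: Qs = 480 + 2.5P.
At equilibrium Qd = Qs, so 690 - 1.25P = 480 + 2.5P; collecting terms, 210 = 3.75P and P* = 56.
From the demand curve, Q* = 690 - 1.25(56) = 620.

P* = 56, Q* = 620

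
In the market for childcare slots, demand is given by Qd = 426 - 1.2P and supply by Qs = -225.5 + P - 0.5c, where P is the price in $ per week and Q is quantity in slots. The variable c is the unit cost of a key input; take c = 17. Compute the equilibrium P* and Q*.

P* = 300, Q* = 66

With c = 17, supply is Qs = -234 + P.
The market clears where 426 - 1.2P = -234 + P. Rearranging, 2.2P = 660, hence P* = 300.
Substitute back: Q* = 426 - 1.2(300) = 66.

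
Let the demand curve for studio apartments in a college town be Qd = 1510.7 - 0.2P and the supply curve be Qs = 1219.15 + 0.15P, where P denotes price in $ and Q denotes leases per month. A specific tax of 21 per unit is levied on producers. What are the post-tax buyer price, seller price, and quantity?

P_b = 842, P_s = 821, Q = 1342.3

With a tax of 21 on producers, they supply based on the net price P_s = P_b - 21, so Qs = 1216 + 0.15P_b.
Market clearing requires 1510.7 - 0.2P_b = 1216 + 0.15P_b; hence 294.7 = 0.35P_b and P_b = 842.
So P_s = 821 and the quantity traded is Q = 1510.7 - 0.2(842) = 1342.3.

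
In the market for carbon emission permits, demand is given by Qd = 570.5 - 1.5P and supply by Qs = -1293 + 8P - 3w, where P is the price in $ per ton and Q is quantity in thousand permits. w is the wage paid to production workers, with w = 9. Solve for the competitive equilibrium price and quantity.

With w = 9, supply is Qs = -1320 + 8P.
Set Qd = Qs: 570.5 - 1.5P = -1320 + 8P, so 1890.5 = 9.5P and P* = 199.
Plugging P* into demand: Q* = 570.5 - 1.5(199) = 272.

P* = 199, Q* = 272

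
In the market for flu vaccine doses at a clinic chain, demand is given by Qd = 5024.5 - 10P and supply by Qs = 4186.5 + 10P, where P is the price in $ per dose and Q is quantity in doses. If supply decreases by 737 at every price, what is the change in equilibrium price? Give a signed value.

The market clears where 5024.5 - 10P = 4186.5 + 10P. Rearranging, 20P = 838, hence P* = 41.9.
Then Q* = 5024.5 - 10(41.9) = 4605.5.
After the shift, supply is Qs = 3449.5 + 10P.
New equilibrium: 1575 = 20P, so P = 78.75 and Q = 4237.
ΔP = 78.75 - 41.9 = 36.85.

ΔP = 36.85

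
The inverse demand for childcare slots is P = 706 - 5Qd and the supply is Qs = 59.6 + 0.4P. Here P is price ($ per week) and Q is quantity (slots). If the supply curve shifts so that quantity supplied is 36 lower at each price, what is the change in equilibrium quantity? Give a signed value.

In direct form, Qd = 141.2 - 0.2P.
The market clears where 141.2 - 0.2P = 59.6 + 0.4P. Rearranging, 0.6P = 81.6, hence P* = 136.
Then Q* = 141.2 - 0.2(136) = 114.
After the shift, supply is Qs = 23.6 + 0.4P.
The new intersection has 117.6 = 0.6P, i.e. P = 196, Q = 102.
ΔQ = 102 - 114 = -12.

ΔQ = -12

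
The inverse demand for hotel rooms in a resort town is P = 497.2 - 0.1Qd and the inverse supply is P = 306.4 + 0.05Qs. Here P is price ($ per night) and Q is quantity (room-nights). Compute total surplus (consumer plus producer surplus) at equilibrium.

Total surplus = 121348.8

Solving each curve for Q: Qd = 4972 - 10P and Qs = -6128 + 20P.
At equilibrium Qd = Qs, so 4972 - 10P = -6128 + 20P; collecting terms, 11100 = 30P and P* = 370.
Plugging P* into demand: Q* = 4972 - 10(370) = 1272.
Demand choke price = 497.2; supply choke price = 306.4. CS = ½(497.2 - 370)(1272) = 80899.2; PS = ½(370 - 306.4)(1272) = 40449.6. Total surplus = 121348.8.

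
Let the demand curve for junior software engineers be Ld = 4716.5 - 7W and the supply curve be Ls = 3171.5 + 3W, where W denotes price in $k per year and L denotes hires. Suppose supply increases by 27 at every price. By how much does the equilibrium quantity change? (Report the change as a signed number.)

ΔL = 18.9

Equating demand and supply, 4716.5 - 7W = 3171.5 + 3W gives 10W = 1545, so W* = 154.5.
Plugging W* into demand: L* = 4716.5 - 7(154.5) = 3635.
After the shift, supply is Ls = 3198.5 + 3W.
New equilibrium: 1518 = 10W, so W = 151.8 and L = 3653.9.
ΔL = 3653.9 - 3635 = 18.9.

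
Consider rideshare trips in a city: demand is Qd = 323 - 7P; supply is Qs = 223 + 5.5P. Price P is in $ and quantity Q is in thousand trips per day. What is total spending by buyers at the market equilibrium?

Total spending by buyers = 2136

The market clears where 323 - 7P = 223 + 5.5P. Rearranging, 12.5P = 100, hence P* = 8.
From the demand curve, Q* = 323 - 7(8) = 267.
Total spending by buyers = P* × Q* = 8 × 267 = 2136.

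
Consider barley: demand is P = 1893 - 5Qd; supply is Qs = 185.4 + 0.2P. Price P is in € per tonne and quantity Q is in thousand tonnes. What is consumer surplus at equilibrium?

Consumer surplus = 198810

Rewriting in direct form: Qd = 378.6 - 0.2P.
At equilibrium Qd = Qs, so 378.6 - 0.2P = 185.4 + 0.2P; collecting terms, 193.2 = 0.4P and P* = 483.
Plugging P* into demand: Q* = 378.6 - 0.2(483) = 282.
Demand choke price (Qd = 0): P = 378.6/0.2 = 1893. Consumer surplus = ½ × (1893 - 483) × 282 = 198810.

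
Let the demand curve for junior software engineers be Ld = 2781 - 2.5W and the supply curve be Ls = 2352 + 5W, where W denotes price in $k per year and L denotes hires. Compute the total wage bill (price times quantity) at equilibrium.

The total wage bill = 150893.6

At equilibrium Ld = Ls, so 2781 - 2.5W = 2352 + 5W; collecting terms, 429 = 7.5W and W* = 57.2.
Substitute back: L* = 2781 - 2.5(57.2) = 2638.
The total wage bill = W* × L* = 57.2 × 2638 = 150893.6.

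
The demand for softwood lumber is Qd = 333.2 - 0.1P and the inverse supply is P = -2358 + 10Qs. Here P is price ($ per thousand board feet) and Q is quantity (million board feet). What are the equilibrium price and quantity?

P* = 487, Q* = 284.5

In direct form, Qs = 235.8 + 0.1P.
Set Qd = Qs: 333.2 - 0.1P = 235.8 + 0.1P, so 97.4 = 0.2P and P* = 487.
Then Q* = 333.2 - 0.1(487) = 284.5.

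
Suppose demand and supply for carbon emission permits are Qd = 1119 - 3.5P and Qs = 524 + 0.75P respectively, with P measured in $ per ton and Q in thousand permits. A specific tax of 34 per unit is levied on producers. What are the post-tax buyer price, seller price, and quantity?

Producers keep P_s = P_b - 34 per unit, so supply in terms of the buyer price is Qs = 498.5 + 0.75P_b.
Market clearing requires 1119 - 3.5P_b = 498.5 + 0.75P_b; hence 620.5 = 4.25P_b and P_b = 146.
So P_s = 112 and the quantity traded is Q = 1119 - 3.5(146) = 608.

P_b = 146, P_s = 112, Q = 608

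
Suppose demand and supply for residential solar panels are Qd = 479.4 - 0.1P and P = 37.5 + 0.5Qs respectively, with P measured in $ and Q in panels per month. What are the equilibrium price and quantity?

Solving each curve for Q: Qs = -75 + 2P.
Set Qd = Qs: 479.4 - 0.1P = -75 + 2P, so 554.4 = 2.1P and P* = 264.
From the demand curve, Q* = 479.4 - 0.1(264) = 453.

P* = 264, Q* = 453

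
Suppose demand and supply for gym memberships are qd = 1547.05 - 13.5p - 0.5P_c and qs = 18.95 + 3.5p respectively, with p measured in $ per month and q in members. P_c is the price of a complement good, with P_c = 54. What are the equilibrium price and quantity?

p* = 88.3, q* = 328

With P_c = 54, demand is qd = 1520.05 - 13.5p.
Equating demand and supply, 1520.05 - 13.5p = 18.95 + 3.5p gives 17p = 1501.1, so p* = 88.3.
Plugging p* into demand: q* = 1520.05 - 13.5(88.3) = 328.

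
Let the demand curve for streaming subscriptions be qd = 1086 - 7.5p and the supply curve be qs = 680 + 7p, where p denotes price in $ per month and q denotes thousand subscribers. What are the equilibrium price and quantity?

Equating demand and supply, 1086 - 7.5p = 680 + 7p gives 14.5p = 406, so p* = 28.
Then q* = 1086 - 7.5(28) = 876.

p* = 28, q* = 876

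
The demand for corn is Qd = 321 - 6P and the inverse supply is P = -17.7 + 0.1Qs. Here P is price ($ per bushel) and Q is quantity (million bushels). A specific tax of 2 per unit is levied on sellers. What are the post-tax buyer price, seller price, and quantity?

P_b = 10.25, P_s = 8.25, Q = 259.5

Solving each curve for Q: Qs = 177 + 10P.
The tax drives a wedge P_b - P_s = 2. Substituting P_s = P_b - 2 into supply: Qs = 157 + 10P_b.
Market clearing requires 321 - 6P_b = 157 + 10P_b; hence 164 = 16P_b and P_b = 10.25.
Then P_s = 10.25 - 2 = 8.25 and Q = 321 - 6(10.25) = 259.5.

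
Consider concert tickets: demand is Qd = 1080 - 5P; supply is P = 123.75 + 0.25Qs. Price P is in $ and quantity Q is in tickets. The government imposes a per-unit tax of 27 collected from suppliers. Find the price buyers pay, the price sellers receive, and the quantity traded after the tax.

Inverting to quantity form: Qs = -495 + 4P.
With a tax of 27 on suppliers, they supply based on the net price P_s = P_b - 27, so Qs = -603 + 4P_b.
Set Qd = Qs: 1080 - 5P_b = -603 + 4P_b, so 1683 = 9P_b and P_b = 187.
Then P_s = 187 - 27 = 160 and Q = 1080 - 5(187) = 145.

P_b = 187, P_s = 160, Q = 145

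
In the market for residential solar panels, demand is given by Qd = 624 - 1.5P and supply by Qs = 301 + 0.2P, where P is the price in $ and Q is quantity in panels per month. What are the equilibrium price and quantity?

P* = 190, Q* = 339

At equilibrium Qd = Qs, so 624 - 1.5P = 301 + 0.2P; collecting terms, 323 = 1.7P and P* = 190.
From the demand curve, Q* = 624 - 1.5(190) = 339.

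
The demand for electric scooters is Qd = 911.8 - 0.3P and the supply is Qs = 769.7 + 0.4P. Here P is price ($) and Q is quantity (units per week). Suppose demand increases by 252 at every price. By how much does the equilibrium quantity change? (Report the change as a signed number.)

Equating demand and supply, 911.8 - 0.3P = 769.7 + 0.4P gives 0.7P = 142.1, so P* = 203.
Plugging P* into demand: Q* = 911.8 - 0.3(203) = 850.9.
After the shift, demand is Qd = 1163.8 - 0.3P.
The new intersection has 394.1 = 0.7P, i.e. P = 563, Q = 994.9.
ΔQ = 994.9 - 850.9 = 144.

ΔQ = 144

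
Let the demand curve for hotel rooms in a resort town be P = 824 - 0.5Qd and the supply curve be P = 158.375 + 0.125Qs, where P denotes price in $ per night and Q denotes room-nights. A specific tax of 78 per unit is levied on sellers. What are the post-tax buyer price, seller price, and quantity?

P_b = 353.9, P_s = 275.9, Q = 940.2

In direct form, Qd = 1648 - 2P and Qs = -1267 + 8P.
Sellers keep P_s = P_b - 78 per unit, so supply in terms of the buyer price is Qs = -1891 + 8P_b.
Equate demand and the shifted supply: 1648 - 2P_b = -1891 + 8P_b, giving 10P_b = 3539, so P_b = 353.9.
Then P_s = 353.9 - 78 = 275.9 and Q = 1648 - 2(353.9) = 940.2.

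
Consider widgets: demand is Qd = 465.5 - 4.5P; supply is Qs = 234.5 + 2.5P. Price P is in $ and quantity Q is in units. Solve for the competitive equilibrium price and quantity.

The market clears where 465.5 - 4.5P = 234.5 + 2.5P. Rearranging, 7P = 231, hence P* = 33.
From the demand curve, Q* = 465.5 - 4.5(33) = 317.

P* = 33, Q* = 317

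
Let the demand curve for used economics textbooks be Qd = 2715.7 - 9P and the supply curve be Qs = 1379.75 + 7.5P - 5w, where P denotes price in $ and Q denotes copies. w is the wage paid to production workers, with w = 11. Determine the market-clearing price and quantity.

With w = 11, supply is Qs = 1324.75 + 7.5P.
At equilibrium Qd = Qs, so 2715.7 - 9P = 1324.75 + 7.5P; collecting terms, 1390.95 = 16.5P and P* = 84.3.
Then Q* = 2715.7 - 9(84.3) = 1957.

P* = 84.3, Q* = 1957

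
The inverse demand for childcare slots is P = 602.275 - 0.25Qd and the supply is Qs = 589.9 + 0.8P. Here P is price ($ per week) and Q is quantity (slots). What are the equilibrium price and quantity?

P* = 379, Q* = 893.1

In direct form, Qd = 2409.1 - 4P.
The market clears where 2409.1 - 4P = 589.9 + 0.8P. Rearranging, 4.8P = 1819.2, hence P* = 379.
Substitute back: Q* = 2409.1 - 4(379) = 893.1.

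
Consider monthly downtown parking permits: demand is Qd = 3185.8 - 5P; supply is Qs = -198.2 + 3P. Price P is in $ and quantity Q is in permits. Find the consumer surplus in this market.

At equilibrium Qd = Qs, so 3185.8 - 5P = -198.2 + 3P; collecting terms, 3384 = 8P and P* = 423.
Then Q* = 3185.8 - 5(423) = 1070.8.
Demand choke price (Qd = 0): P = 3185.8/5 = 637.16. Consumer surplus = ½ × (637.16 - 423) × 1070.8 = 114661.264.

Consumer surplus = 114661.264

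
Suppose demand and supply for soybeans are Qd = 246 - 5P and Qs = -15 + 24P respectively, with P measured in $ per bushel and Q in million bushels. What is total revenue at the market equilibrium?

Total revenue = 1809

Set Qd = Qs: 246 - 5P = -15 + 24P, so 261 = 29P and P* = 9.
From the demand curve, Q* = 246 - 5(9) = 201.
Total revenue = P* × Q* = 9 × 201 = 1809.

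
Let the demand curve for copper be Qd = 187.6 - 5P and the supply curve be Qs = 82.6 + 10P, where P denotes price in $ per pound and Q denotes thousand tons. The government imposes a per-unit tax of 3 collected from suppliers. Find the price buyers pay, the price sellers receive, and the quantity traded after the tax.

P_b = 9, P_s = 6, Q = 142.6

With a tax of 3 on suppliers, they supply based on the net price P_s = P_b - 3, so Qs = 52.6 + 10P_b.
Market clearing requires 187.6 - 5P_b = 52.6 + 10P_b; hence 135 = 15P_b and P_b = 9.
Then P_s = 9 - 3 = 6 and Q = 187.6 - 5(9) = 142.6.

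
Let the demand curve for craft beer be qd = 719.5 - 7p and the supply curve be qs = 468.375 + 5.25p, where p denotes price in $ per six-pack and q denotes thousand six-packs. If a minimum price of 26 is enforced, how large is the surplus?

Surplus = 67.375

At p = 26: qd = 537.5 and qs = 604.875.
Surplus = qs - qd = 604.875 - 537.5 = 67.375.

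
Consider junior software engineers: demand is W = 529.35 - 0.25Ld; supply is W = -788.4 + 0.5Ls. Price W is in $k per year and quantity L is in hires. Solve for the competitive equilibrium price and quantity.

Rewriting in direct form: Ld = 2117.4 - 4W and Ls = 1576.8 + 2W.
Equating demand and supply, 2117.4 - 4W = 1576.8 + 2W gives 6W = 540.6, so W* = 90.1.
From the demand curve, L* = 2117.4 - 4(90.1) = 1757.

W* = 90.1, L* = 1757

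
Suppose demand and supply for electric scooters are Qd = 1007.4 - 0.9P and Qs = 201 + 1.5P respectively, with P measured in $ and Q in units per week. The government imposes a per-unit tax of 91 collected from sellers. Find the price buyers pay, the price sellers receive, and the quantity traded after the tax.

Sellers keep P_s = P_b - 91 per unit, so supply in terms of the buyer price is Qs = 64.5 + 1.5P_b.
Set Qd = Qs: 1007.4 - 0.9P_b = 64.5 + 1.5P_b, so 942.9 = 2.4P_b and P_b = 392.875.
Then P_s = 392.875 - 91 = 301.875 and Q = 1007.4 - 0.9(392.875) = 653.8125.

P_b = 392.875, P_s = 301.875, Q = 653.8125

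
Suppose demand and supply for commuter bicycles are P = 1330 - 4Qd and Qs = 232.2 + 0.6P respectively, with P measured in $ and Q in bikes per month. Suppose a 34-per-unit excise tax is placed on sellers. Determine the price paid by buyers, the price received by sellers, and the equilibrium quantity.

P_b = 142, P_s = 108, Q = 297

Rewriting in direct form: Qd = 332.5 - 0.25P.
Sellers keep P_s = P_b - 34 per unit, so supply in terms of the buyer price is Qs = 211.8 + 0.6P_b.
Set Qd = Qs: 332.5 - 0.25P_b = 211.8 + 0.6P_b, so 120.7 = 0.85P_b and P_b = 142.
Then P_s = 142 - 34 = 108 and Q = 332.5 - 0.25(142) = 297.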